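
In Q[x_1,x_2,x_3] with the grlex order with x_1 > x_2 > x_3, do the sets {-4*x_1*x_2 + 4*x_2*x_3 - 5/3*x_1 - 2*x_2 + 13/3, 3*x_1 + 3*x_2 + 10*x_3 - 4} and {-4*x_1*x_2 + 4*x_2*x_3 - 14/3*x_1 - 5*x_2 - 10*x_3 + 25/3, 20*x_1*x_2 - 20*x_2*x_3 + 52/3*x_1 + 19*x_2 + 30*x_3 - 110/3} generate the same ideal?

No, the ideals differ.

For a fixed monomial order, each ideal has a unique reduced Gröbner basis; comparing bases decides equality.
Buchberger on the first generating set:
f_1 = -4*x_1*x_2 + 4*x_2*x_3 - 5/3*x_1 - 2*x_2 + 13/3, LT = x_1*x_2.
f_2 = 3*x_1 + 3*x_2 + 10*x_3 - 4, LT = x_1.

S(f_1,f_2): lcm = x_1*x_2. S = -x_2**2 - 13/3*x_2*x_3 + 5/12*x_1 + 11/6*x_2 - 13/12.
  leading term x_2**2: no divisor's leading term divides it; move -x_2**2 to the remainder.
  leading term x_2*x_3: no divisor's leading term divides it; move -13/3*x_2*x_3 to the remainder.
  leading term x_1: subtract (5/36)·f_2 from 5/12*x_1 + 11/6*x_2 - 13/12 → 17/12*x_2 - 25/18*x_3 - 19/36
  leading term x_2: no divisor's leading term divides it; move 17/12*x_2 to the remainder.
  leading term x_3: no divisor's leading term divides it; move -25/18*x_3 to the remainder.
  leading term 1: no divisor's leading term divides it; move -19/36 to the remainder.
  remainder -x_2**2 - 13/3*x_2*x_3 + 17/12*x_2 - 25/18*x_3 - 19/36 ≠ 0; add g_3 = -x_2**2 - 13/3*x_2*x_3 + 17/12*x_2 - 25/18*x_3 - 19/36 to the basis.

The other S-polynomials (S(f_1,g_3), S(f_2,g_3)) all reduce to 0 modulo the current basis, so we have a Gröbner basis.
Inter-reduce: drop elements whose leading term is divisible by another's, tail-reduce, and make monic.
Reduced Gröbner basis: {x_2**2 + 13/3*x_2*x_3 - 17/12*x_2 + 25/18*x_3 + 19/36, x_1 + x_2 + 10/3*x_3 - 4/3}.

Buchberger on the second generating set:
h_1 = -4*x_1*x_2 + 4*x_2*x_3 - 14/3*x_1 - 5*x_2 - 10*x_3 + 25/3, LT = x_1*x_2.
h_2 = 20*x_1*x_2 - 20*x_2*x_3 + 52/3*x_1 + 19*x_2 + 30*x_3 - 110/3, LT = x_1*x_2.

S(h_1,h_2): lcm = x_1*x_2. S = 3/10*x_1 + 3/10*x_2 + x_3 - 1/4.
  leading term x_1: no divisor's leading term divides it; move 3/10*x_1 to the remainder.
  leading term x_2: no divisor's leading term divides it; move 3/10*x_2 to the remainder.
  leading term x_3: no divisor's leading term divides it; move x_3 to the remainder.
  leading term 1: no divisor's leading term divides it; move -1/4 to the remainder.
  remainder 3/10*x_1 + 3/10*x_2 + x_3 - 1/4 ≠ 0; add k_3 = 3/10*x_1 + 3/10*x_2 + x_3 - 1/4 to the basis.

S(h_1,k_3): lcm = x_1*x_2. S = -x_2**2 - 13/3*x_2*x_3 + 7/6*x_1 + 25/12*x_2 + 5/2*x_3 - 25/12.
  leading term x_2**2: no divisor's leading term divides it; move -x_2**2 to the remainder.
  leading term x_2*x_3: no divisor's leading term divides it; move -13/3*x_2*x_3 to the remainder.
  leading term x_1: subtract (35/9)·k_3 from 7/6*x_1 + 25/12*x_2 + 5/2*x_3 - 25/12 → 11/12*x_2 - 25/18*x_3 - 10/9
  leading term x_2: no divisor's leading term divides it; move 11/12*x_2 to the remainder.
  leading term x_3: no divisor's leading term divides it; move -25/18*x_3 to the remainder.
  leading term 1: no divisor's leading term divides it; move -10/9 to the remainder.
  remainder -x_2**2 - 13/3*x_2*x_3 + 11/12*x_2 - 25/18*x_3 - 10/9 ≠ 0; add k_4 = -x_2**2 - 13/3*x_2*x_3 + 11/12*x_2 - 25/18*x_3 - 10/9 to the basis.

The other S-polynomials (S(h_2,k_3), S(h_1,k_4), S(h_2,k_4), S(k_3,k_4)) all reduce to 0 modulo the current basis, so we have a Gröbner basis.
Inter-reduce: drop elements whose leading term is divisible by another's, tail-reduce, and make monic.
Reduced Gröbner basis: {x_2**2 + 13/3*x_2*x_3 - 11/12*x_2 + 25/18*x_3 + 10/9, x_1 + x_2 + 10/3*x_3 - 5/6}.

These differ, so the ideals are not equal.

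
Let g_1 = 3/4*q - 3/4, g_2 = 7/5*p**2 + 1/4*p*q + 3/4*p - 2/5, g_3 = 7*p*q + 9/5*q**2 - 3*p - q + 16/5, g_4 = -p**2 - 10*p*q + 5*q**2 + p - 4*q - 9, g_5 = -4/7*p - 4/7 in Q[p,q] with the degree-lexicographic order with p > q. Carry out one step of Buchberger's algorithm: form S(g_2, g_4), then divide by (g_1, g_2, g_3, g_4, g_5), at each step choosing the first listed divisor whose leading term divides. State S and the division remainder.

lcm(LM(g_2), LM(g_4)) = p**2.
S = (lcm/LT(g_2))·g_2 − (lcm/LT(g_4))·g_4 = -275/28*p*q + 5*q**2 + 43/28*p - 4*q - 65/7.
Reduce S modulo (g_1, g_2, g_3, g_4, g_5) in that order:
  leading term p*q: subtract (-275/21*p)·g_1 from -275/28*p*q + 5*q**2 + 43/28*p - 4*q - 65/7 → 5*q**2 - 58/7*p - 4*q - 65/7
  leading term q**2: subtract (20/3*q)·g_1 from 5*q**2 - 58/7*p - 4*q - 65/7 → -58/7*p + q - 65/7
  leading term p: subtract (29/2)·g_5 from -58/7*p + q - 65/7 → q - 1
  leading term q: subtract (4/3)·g_1 from q - 1 → 0
The remainder is 0, so this S-polynomial contributes no new basis element.

S(g_2, g_4) = -275/28*p*q + 5*q**2 + 43/28*p - 4*q - 65/7; remainder on division = 0.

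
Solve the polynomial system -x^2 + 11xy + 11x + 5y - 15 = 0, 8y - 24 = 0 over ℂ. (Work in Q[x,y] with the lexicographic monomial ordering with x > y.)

{(0, 3), (44, 3)}

Compute a lex Gröbner basis by Buchberger's algorithm.
f_1 = -x^2 + 11xy + 11x + 5y - 15, LT = x^2.
f_2 = 8y - 24, LT = y.

The S-polynomials (S(f_1,f_2)) all reduce to 0 modulo the current basis, so we have a Gröbner basis.
Inter-reduce: drop elements whose leading term is divisible by another's, tail-reduce, and make monic.
Reduced Gröbner basis: {x^2 - 44x, y - 3}.

From the last basis element, y - 3 = 0, so y takes values in {3}. Each choice, substituted upward through the basis, yields the corresponding point(s) of the solution set.
  y = 3: the earlier basis element becomes x^2 - 44x = 0, giving x = 0, 44 — points (0, 3), (44, 3).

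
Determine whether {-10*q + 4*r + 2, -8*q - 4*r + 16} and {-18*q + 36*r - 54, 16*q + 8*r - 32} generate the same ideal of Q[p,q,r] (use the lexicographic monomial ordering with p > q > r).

Yes, the ideals are equal.

Equality of ideals is decidable: compute both reduced Gröbner bases (unique for the ordering) and check whether they agree.
Buchberger on the first generating set:
f_1 = -10*q + 4*r + 2, LT = q.
f_2 = -8*q - 4*r + 16, LT = q.

S(f_1,f_2): lcm = q. S = -9/10*r + 9/5.
  leading term r: no divisor's leading term divides it; move -9/10*r to the remainder.
  leading term 1: no divisor's leading term divides it; move 9/5 to the remainder.
  remainder -9/10*r + 9/5 ≠ 0; add g_3 = -9/10*r + 9/5 to the basis.

The other S-polynomials (S(f_1,g_3), S(f_2,g_3)) all reduce to 0 modulo the current basis, so we have a Gröbner basis.
Inter-reduce: drop elements whose leading term is divisible by another's, tail-reduce, and make monic.
Reduced Gröbner basis: {q - 1, r - 2}.

Buchberger on the second generating set:
h_1 = -18*q + 36*r - 54, LT = q.
h_2 = 16*q + 8*r - 32, LT = q.

S(h_1,h_2): lcm = q. S = -5/2*r + 5.
  leading term r: no divisor's leading term divides it; move -5/2*r to the remainder.
  leading term 1: no divisor's leading term divides it; move 5 to the remainder.
  remainder -5/2*r + 5 ≠ 0; add k_3 = -5/2*r + 5 to the basis.

The other S-polynomials (S(h_1,k_3), S(h_2,k_3)) all reduce to 0 modulo the current basis, so we have a Gröbner basis.
Inter-reduce: drop elements whose leading term is divisible by another's, tail-reduce, and make monic.
Reduced Gröbner basis: {q - 1, r - 2}.

Same reduced basis, so the two generating sets span the same ideal.
The choice of monomial ordering does not affect the verdict — as long as both bases are computed under the same ordering, their equality decides ideal equality.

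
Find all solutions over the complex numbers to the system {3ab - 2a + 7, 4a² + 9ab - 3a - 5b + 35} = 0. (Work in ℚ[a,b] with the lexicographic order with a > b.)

{(-1, 3), (1/8 - sqrt(1671)*I/24, 17/30 - sqrt(1671)*I/30), (1/8 + sqrt(1671)*I/24, 17/30 + sqrt(1671)*I/30)}

Compute a lex Gröbner basis by Buchberger's algorithm.
f_1 = 3ab - 2a + 7, LT = ab.
f_2 = 4a² + 9ab - 3a - 5b + 35, LT = a².

S(f_1,f_2): lcm = a²b. S = -⅔a² - 9/4ab² + ¾ab + 7/3a + 5/4b² - 35/4b.
  leading term a²: subtract (-⅙)·f_2 from -⅔a² - 9/4ab² + ¾ab + 7/3a + 5/4b² - 35/4b → -9/4ab² + 9/4ab + 11/6a + 5/4b² - 115/12b + 35/6
  leading term ab²: subtract (-¾b)·f_1 from -9/4ab² + 9/4ab + 11/6a + 5/4b² - 115/12b + 35/6 → ¾ab + 11/6a + 5/4b² - 13/3b + 35/6
  leading term ab: subtract (¼)·f_1 from ¾ab + 11/6a + 5/4b² - 13/3b + 35/6 → 7/3a + 5/4b² - 13/3b + 49/12
  leading term a: no divisor's leading term divides it; move 7/3a to the remainder.
  leading term b²: no divisor's leading term divides it; move 5/4b² to the remainder.
  leading term b: no divisor's leading term divides it; move -13/3b to the remainder.
  leading term 1: no divisor's leading term divides it; move 49/12 to the remainder.
  remainder 7/3a + 5/4b² - 13/3b + 49/12 ≠ 0; add h_3 = 7/3a + 5/4b² - 13/3b + 49/12 to the basis.

S(f_1,h_3): lcm = ab. S = -⅔a - 15/28b³ + 13/7b² - 7/4b + 7/3.
  leading term a: subtract (-2/7)·h_3 from -⅔a - 15/28b³ + 13/7b² - 7/4b + 7/3 → -15/28b³ + 31/14b² - 251/84b + 7/2
  leading term b³: no divisor's leading term divides it; move -15/28b³ to the remainder.
  leading term b²: no divisor's leading term divides it; move 31/14b² to the remainder.
  leading term b: no divisor's leading term divides it; move -251/84b to the remainder.
  leading term 1: no divisor's leading term divides it; move 7/2 to the remainder.
  remainder -15/28b³ + 31/14b² - 251/84b + 7/2 ≠ 0; add h_4 = -15/28b³ + 31/14b² - 251/84b + 7/2 to the basis.

S(f_2,h_3): lcm = a². S = -15/28ab² + 115/28ab - 5/2a - 5/4b + 35/4.
  leading term ab²: subtract (-5/28b)·f_1 from -15/28ab² + 115/28ab - 5/2a - 5/4b + 35/4 → 15/4ab - 5/2a + 35/4
  leading term ab: subtract (5/4)·f_1 from 15/4ab - 5/2a + 35/4 → 0
  remainder 0.

S(f_1,h_4): lcm = ab³. S = 52/15ab² - 251/45ab + 98/15a + 7/3b².
  leading term ab²: subtract (52/45b)·f_1 from 52/15ab² - 251/45ab + 98/15a + 7/3b² → -49/15ab + 98/15a + 7/3b² - 364/45b
  leading term ab: subtract (-49/45)·f_1 from -49/15ab + 98/15a + 7/3b² - 364/45b → 196/45a + 7/3b² - 364/45b + 343/45
  leading term a: subtract (28/15)·h_3 from 196/45a + 7/3b² - 364/45b + 343/45 → 0
  remainder 0.

S(f_2,h_4): leading monomials are coprime, so the S-polynomial reduces to 0 (Buchberger's first criterion).
S(h_3,h_4): leading monomials are coprime, so the S-polynomial reduces to 0 (Buchberger's first criterion).
Every S-polynomial of the final basis reduces to 0, so we have a Gröbner basis.
Inter-reduce: drop elements whose leading term is divisible by another's, tail-reduce, and make monic.
Reduced Gröbner basis: {a + 15/28b² - 13/7b + 7/4, b³ - 62/15b² + 251/45b - 98/15}.

From the last basis element, b³ - 62/15b² + 251/45b - 98/15 = 0, so b takes values in {3, 17/30 - sqrt(1671)*I/30, 17/30 + sqrt(1671)*I/30}. Each choice, substituted upward through the basis, yields the corresponding point(s) of the solution set.
  b = 3: the earlier basis element becomes a + 1 = 0, giving a = -1 — point (-1, 3).
  b = 17/30 - sqrt(1671)*I/30: the earlier basis element becomes a - 1/8 + sqrt(1671)*I/24 = 0, giving a = 1/8 - sqrt(1671)*I/24 — point (1/8 - sqrt(1671)*I/24, 17/30 - sqrt(1671)*I/30).
  b = 17/30 + sqrt(1671)*I/30: the earlier basis element becomes a - 1/8 - sqrt(1671)*I/24 = 0, giving a = 1/8 + sqrt(1671)*I/24 — point (1/8 + sqrt(1671)*I/24, 17/30 + sqrt(1671)*I/30).
Zero-dimensionality of the ideal guarantees finitely many solutions over ℂ.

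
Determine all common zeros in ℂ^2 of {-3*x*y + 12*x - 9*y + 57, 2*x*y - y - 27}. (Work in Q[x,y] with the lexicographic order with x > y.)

Compute a lex Gröbner basis by Buchberger's algorithm.
f_1 = -3*x*y + 12*x - 9*y + 57, LT = x*y.
f_2 = 2*x*y - y - 27, LT = x*y.

S(f_1,f_2): lcm = x*y. S = -4*x + 7/2*y - 11/2.
  leading term x: no divisor's leading term divides it; move -4*x to the remainder.
  leading term y: no divisor's leading term divides it; move 7/2*y to the remainder.
  leading term 1: no divisor's leading term divides it; move -11/2 to the remainder.
  remainder -4*x + 7/2*y - 11/2 ≠ 0; add h_3 = -4*x + 7/2*y - 11/2 to the basis.

S(f_1,h_3): lcm = x*y. S = -4*x + 7/8*y**2 + 13/8*y - 19.
  leading term x: subtract (1)·h_3 from -4*x + 7/8*y**2 + 13/8*y - 19 → 7/8*y**2 - 15/8*y - 27/2
  leading term y**2: no divisor's leading term divides it; move 7/8*y**2 to the remainder.
  leading term y: no divisor's leading term divides it; move -15/8*y to the remainder.
  leading term 1: no divisor's leading term divides it; move -27/2 to the remainder.
  remainder 7/8*y**2 - 15/8*y - 27/2 ≠ 0; add h_4 = 7/8*y**2 - 15/8*y - 27/2 to the basis.

S(f_2,h_3): lcm = x*y. S = 7/8*y**2 - 15/8*y - 27/2.
  leading term y**2: subtract (1)·h_4 from 7/8*y**2 - 15/8*y - 27/2 → 0
  remainder 0.

S(f_1,h_4): lcm = x*y**2. S = -13/7*x*y + 108/7*x + 3*y**2 - 19*y.
  leading term x*y: subtract (13/21)·f_1 from -13/7*x*y + 108/7*x + 3*y**2 - 19*y → 8*x + 3*y**2 - 94/7*y - 247/7
  leading term x: subtract (-2)·h_3 from 8*x + 3*y**2 - 94/7*y - 247/7 → 3*y**2 - 45/7*y - 324/7
  leading term y**2: subtract (24/7)·h_4 from 3*y**2 - 45/7*y - 324/7 → 0
  remainder 0.

S(f_2,h_4): lcm = x*y**2. S = 15/7*x*y + 108/7*x - 1/2*y**2 - 27/2*y.
  leading term x*y: subtract (-5/7)·f_1 from 15/7*x*y + 108/7*x - 1/2*y**2 - 27/2*y → 24*x - 1/2*y**2 - 279/14*y + 285/7
  leading term x: subtract (-6)·h_3 from 24*x - 1/2*y**2 - 279/14*y + 285/7 → -1/2*y**2 + 15/14*y + 54/7
  leading term y**2: subtract (-4/7)·h_4 from -1/2*y**2 + 15/14*y + 54/7 → 0
  remainder 0.

S(h_3,h_4): leading monomials are coprime, so the S-polynomial reduces to 0 (Buchberger's first criterion).
Every S-polynomial of the final basis reduces to 0, so we have a Gröbner basis.
Inter-reduce: drop elements whose leading term is divisible by another's, tail-reduce, and make monic.
Reduced Gröbner basis: {x - 7/8*y + 11/8, y**2 - 15/7*y - 108/7}.

The lex basis is triangular: the last element involves only y. Solving y**2 - 15/7*y - 108/7 = 0 gives y ∈ {-3, 36/7}; substituting each value into the earlier elements determines the remaining variables.
  y = -3: the earlier basis element becomes x + 4 = 0, giving x = -4 — point (-4, -3).
  y = 36/7: the earlier basis element becomes x - 25/8 = 0, giving x = 25/8 — point (25/8, 36/7).
This is the nonlinear analogue of row-reducing a linear system.

{(-4, -3), (25/8, 36/7)}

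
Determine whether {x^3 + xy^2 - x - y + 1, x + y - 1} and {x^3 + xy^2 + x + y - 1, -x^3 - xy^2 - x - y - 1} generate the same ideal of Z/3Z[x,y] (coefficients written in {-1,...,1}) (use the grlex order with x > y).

No, the ideals differ.

For a fixed monomial order, each ideal has a unique reduced Gröbner basis; comparing bases decides equality.
Buchberger on the first generating set:
f_1 = x^3 + xy^2 - x - y + 1, LT = x^3.
f_2 = x + y - 1, LT = x.

S(f_1,f_2): lcm = x^3. S = -x^2y + xy^2 + x^2 - x - y + 1.
  leading term x^2y: subtract (-xy)·f_2 from -x^2y + xy^2 + x^2 - x - y + 1 → -xy^2 + x^2 - xy - x - y + 1
  leading term xy^2: subtract (-y^2)·f_2 from -xy^2 + x^2 - xy - x - y + 1 → y^3 + x^2 - xy - y^2 - x - y + 1
  leading term y^3: no divisor's leading term divides it; move y^3 to the remainder.
  leading term x^2: subtract (x)·f_2 from x^2 - xy - y^2 - x - y + 1 → xy - y^2 - y + 1
  leading term xy: subtract (y)·f_2 from xy - y^2 - y + 1 → y^2 + 1
  leading term y^2: no divisor's leading term divides it; move y^2 to the remainder.
  leading term 1: no divisor's leading term divides it; move 1 to the remainder.
  remainder y^3 + y^2 + 1 ≠ 0; add g_3 = y^3 + y^2 + 1 to the basis.

The other S-polynomials (S(f_1,g_3), S(f_2,g_3)) all reduce to 0 modulo the current basis, so we have a Gröbner basis.
Inter-reduce: drop elements whose leading term is divisible by another's, tail-reduce, and make monic.
Reduced Gröbner basis: {y^3 + y^2 + 1, x + y - 1}.

Buchberger on the second generating set:
h_1 = x^3 + xy^2 + x + y - 1, LT = x^3.
h_2 = -x^3 - xy^2 - x - y - 1, LT = x^3.

S(h_1,h_2): lcm = x^3. S = 1.
  leading term 1: no divisor's leading term divides it; move 1 to the remainder.
  remainder 1 ≠ 0; add k_3 = 1 to the basis.

The other S-polynomials (S(h_1,k_3), S(h_2,k_3)) all reduce to 0 modulo the current basis, so we have a Gröbner basis.
Inter-reduce: drop elements whose leading term is divisible by another's, tail-reduce, and make monic.
Reduced Gröbner basis: {1}.

The bases are distinct; the ideals are different.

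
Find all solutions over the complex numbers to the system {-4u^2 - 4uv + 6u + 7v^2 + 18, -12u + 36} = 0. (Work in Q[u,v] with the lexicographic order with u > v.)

{(3, 0), (3, 12/7)}

Compute a lex Gröbner basis by Buchberger's algorithm.
f_1 = -4u^2 - 4uv + 6u + 7v^2 + 18, LT = u^2.
f_2 = -12u + 36, LT = u.

S(f_1,f_2): lcm = u^2. S = uv + 3/2u - 7/4v^2 - 9/2.
  reduce S modulo (f_1, f_2):
  remainder -7/4v^2 + 3v ≠ 0; add h_3 = -7/4v^2 + 3v to the basis.

The other S-polynomials (S(f_1,h_3), S(f_2,h_3)) all reduce to 0 modulo the current basis, so we have a Gröbner basis.
Inter-reduce: drop elements whose leading term is divisible by another's, tail-reduce, and make monic.
Reduced Gröbner basis: {u - 3, v^2 - 12/7v}.

Since the basis is lex-ordered, v^2 - 12/7v is univariate in v. Its roots are {0, 12/7}. Back-substituting each root into the other basis elements fixes the other coordinates.
  v = 0: the earlier basis element becomes u - 3 = 0, giving u = 3 — point (3, 0).
  v = 12/7: the earlier basis element becomes u - 3 = 0, giving u = 3 — point (3, 12/7).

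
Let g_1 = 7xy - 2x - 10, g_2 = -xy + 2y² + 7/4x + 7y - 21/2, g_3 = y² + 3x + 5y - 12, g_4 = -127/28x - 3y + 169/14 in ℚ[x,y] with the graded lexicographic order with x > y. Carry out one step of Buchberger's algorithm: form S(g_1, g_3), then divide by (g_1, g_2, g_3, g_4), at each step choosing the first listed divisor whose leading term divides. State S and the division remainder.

S(g_1, g_3) = -3x² - 37/7xy + 12x - 10/7y; remainder on division = -390730/112903y + 390730/112903.

lcm(LM(g_1), LM(g_3)) = xy².
S = (lcm/LT(g_1))·g_1 − (lcm/LT(g_3))·g_3 = -3x² - 37/7xy + 12x - 10/7y.
Reduce S modulo (g_1, g_2, g_3, g_4) in that order:
  leading term x²: subtract (84/127x)·g_4 from -3x² - 37/7xy + 12x - 10/7y → -2935/889xy + 510/127x - 10/7y
  leading term xy: subtract (-2935/6223)·g_1 from -2935/889xy + 510/127x - 10/7y → 19120/6223x - 10/7y - 29350/6223
  leading term x: subtract (-76480/112903)·g_4 from 19120/6223x - 10/7y - 29350/6223 → -390730/112903y + 390730/112903
  leading term y: no divisor's leading term divides it; move -390730/112903y to the remainder.
  leading term 1: no divisor's leading term divides it; move 390730/112903 to the remainder.
The remainder -390730/112903y + 390730/112903 is nonzero, so it would be added as the next basis element.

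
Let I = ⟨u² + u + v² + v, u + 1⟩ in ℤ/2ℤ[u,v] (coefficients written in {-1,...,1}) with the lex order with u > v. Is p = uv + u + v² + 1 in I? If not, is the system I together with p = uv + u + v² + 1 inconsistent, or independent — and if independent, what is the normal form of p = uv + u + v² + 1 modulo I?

uv + u + v² + 1 lies in I (it reduces to 0).

First compute the reduced Gröbner basis of I by Buchberger's algorithm.
f_1 = u² + u + v² + v, LT = u².
f_2 = u + 1, LT = u.

S(f_1,f_2): lcm = u². S = v² + v.
  leading term v²: no divisor's leading term divides it; move v² to the remainder.
  leading term v: no divisor's leading term divides it; move v to the remainder.
  remainder v² + v ≠ 0; add h_3 = v² + v to the basis.

The other S-polynomials (S(f_1,h_3), S(f_2,h_3)) all reduce to 0 modulo the current basis, so we have a Gröbner basis.
Inter-reduce: drop elements whose leading term is divisible by another's, tail-reduce, and make monic.
Reduced Gröbner basis: {u + 1, v² + v}.
Label its elements g_1 = u + 1, g_2 = v² + v.

Reduce p = uv + u + v² + 1 modulo G:
  leading term uv: subtract (v)·g_1 from uv + u + v² + 1 → u + v² + v + 1
  leading term u: subtract (1)·g_1 from u + v² + v + 1 → v² + v
  leading term v²: subtract (1)·g_2 from v² + v → 0
  normal form = 0.
Since the normal form is 0, p ∈ I.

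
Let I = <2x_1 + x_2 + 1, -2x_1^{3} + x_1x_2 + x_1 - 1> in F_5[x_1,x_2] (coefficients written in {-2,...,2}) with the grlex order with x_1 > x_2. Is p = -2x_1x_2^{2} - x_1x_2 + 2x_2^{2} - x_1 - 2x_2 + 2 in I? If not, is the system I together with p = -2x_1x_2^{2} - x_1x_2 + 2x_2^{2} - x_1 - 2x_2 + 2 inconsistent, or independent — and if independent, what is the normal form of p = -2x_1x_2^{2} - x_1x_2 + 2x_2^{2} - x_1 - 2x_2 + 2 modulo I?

First compute the reduced Gröbner basis of I by Buchberger's algorithm.
f_1 = 2x_1 + x_2 + 1, LT = x_1.
f_2 = -2x_1^{3} + x_1x_2 + x_1 - 1, LT = x_1^{3}.

S(f_1,f_2): lcm = x_1^{3}. S = -2x_1^{2}x_2 - 2x_1^{2} - 2x_1x_2 - 2x_1 + 2.
  leading term x_1^{2}x_2: subtract (-x_1x_2)·f_1 from -2x_1^{2}x_2 - 2x_1^{2} - 2x_1x_2 - 2x_1 + 2 → x_1x_2^{2} - 2x_1^{2} - x_1x_2 - 2x_1 + 2
  leading term x_1x_2^{2}: subtract (-2x_2^{2})·f_1 from x_1x_2^{2} - 2x_1^{2} - x_1x_2 - 2x_1 + 2 → 2x_2^{3} - 2x_1^{2} - x_1x_2 + 2x_2^{2} - 2x_1 + 2
  leading term x_2^{3}: no divisor's leading term divides it; move 2x_2^{3} to the remainder.
  leading term x_1^{2}: subtract (-x_1)·f_1 from -2x_1^{2} - x_1x_2 + 2x_2^{2} - 2x_1 + 2 → 2x_2^{2} - x_1 + 2
  leading term x_2^{2}: no divisor's leading term divides it; move 2x_2^{2} to the remainder.
  leading term x_1: subtract (2)·f_1 from -x_1 + 2 → -2x_2
  leading term x_2: no divisor's leading term divides it; move -2x_2 to the remainder.
  remainder 2x_2^{3} + 2x_2^{2} - 2x_2 ≠ 0; add h_3 = 2x_2^{3} + 2x_2^{2} - 2x_2 to the basis.

S(f_1,h_3): leading monomials are coprime, so the S-polynomial reduces to 0 (Buchberger's first criterion).
S(f_2,h_3): leading monomials are coprime, so the S-polynomial reduces to 0 (Buchberger's first criterion).
Every S-polynomial of the final basis reduces to 0, so we have a Gröbner basis.
Inter-reduce: drop elements whose leading term is divisible by another's, tail-reduce, and make monic.
Reduced Gröbner basis: {x_2^{3} + x_2^{2} - x_2, x_1 - 2x_2 - 2}.
Label its elements g_1 = x_2^{3} + x_2^{2} - x_2, g_2 = x_1 - 2x_2 - 2.

Reduce p = -2x_1x_2^{2} - x_1x_2 + 2x_2^{2} - x_1 - 2x_2 + 2 modulo G:
  leading term x_1x_2^{2}: subtract (-2x_2^{2})·g_2 from -2x_1x_2^{2} - x_1x_2 + 2x_2^{2} - x_1 - 2x_2 + 2 → x_2^{3} - x_1x_2 - 2x_2^{2} - x_1 - 2x_2 + 2
  leading term x_2^{3}: subtract (1)·g_1 from x_2^{3} - x_1x_2 - 2x_2^{2} - x_1 - 2x_2 + 2 → -x_1x_2 + 2x_2^{2} - x_1 - x_2 + 2
  leading term x_1x_2: subtract (-x_2)·g_2 from -x_1x_2 + 2x_2^{2} - x_1 - x_2 + 2 → -x_1 + 2x_2 + 2
  leading term x_1: subtract (-1)·g_2 from -x_1 + 2x_2 + 2 → 0
  normal form = 0.
Since the normal form is 0, p ∈ I.

-2x_1x_2^{2} - x_1x_2 + 2x_2^{2} - x_1 - 2x_2 + 2 lies in I (it reduces to 0).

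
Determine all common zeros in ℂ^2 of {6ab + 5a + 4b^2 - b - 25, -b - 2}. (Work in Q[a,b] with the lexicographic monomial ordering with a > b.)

{(-1, -2)}

Compute a lex Gröbner basis by Buchberger's algorithm.
f_1 = 6ab + 5a + 4b^2 - b - 25, LT = ab.
f_2 = -b - 2, LT = b.

S(f_1,f_2): lcm = ab. S = -7/6a + 2/3b^2 - 1/6b - 25/6.
  leading term a: no divisor's leading term divides it; move -7/6a to the remainder.
  leading term b^2: subtract (-2/3b)·f_2 from 2/3b^2 - 1/6b - 25/6 → -3/2b - 25/6
  leading term b: subtract (3/2)·f_2 from -3/2b - 25/6 → -7/6
  leading term 1: no divisor's leading term divides it; move -7/6 to the remainder.
  remainder -7/6a - 7/6 ≠ 0; add h_3 = -7/6a - 7/6 to the basis.

The other S-polynomials (S(f_1,h_3), S(f_2,h_3)) all reduce to 0 modulo the current basis, so we have a Gröbner basis.
Inter-reduce: drop elements whose leading term is divisible by another's, tail-reduce, and make monic.
Reduced Gröbner basis: {a + 1, b + 2}.

The lex basis is triangular: the last element involves only b. Solving b + 2 = 0 gives b ∈ {-2}; substituting each value into the earlier elements determines the remaining variables.
  b = -2: the earlier basis element becomes a + 1 = 0, giving a = -1 — point (-1, -2).
Check: every point annihilates each of the original generators.
This is the nonlinear analogue of row-reducing a linear system.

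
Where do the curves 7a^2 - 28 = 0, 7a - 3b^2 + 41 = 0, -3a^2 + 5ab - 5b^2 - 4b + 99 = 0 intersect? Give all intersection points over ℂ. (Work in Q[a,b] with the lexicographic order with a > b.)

{(-2, 3)}

Compute a lex Gröbner basis by Buchberger's algorithm.
f_1 = 7a^2 - 28, LT = a^2.
f_2 = 7a - 3b^2 + 41, LT = a.
f_3 = -3a^2 + 5ab - 5b^2 - 4b + 99, LT = a^2.

S(f_1,f_2): lcm = a^2. S = 3/7ab^2 - 41/7a - 4.
  reduce S modulo (f_1, f_2, f_3):
  remainder 9/49b^4 - 246/49b^2 + 1485/49 ≠ 0; add h_4 = 9/49b^4 - 246/49b^2 + 1485/49 to the basis.

S(f_1,f_3): lcm = a^2. S = 5/3ab - 5/3b^2 - 4/3b + 29.
  reduce S modulo (f_1, f_2, f_3, h_4):
  remainder 5/7b^3 - 5/3b^2 - 233/21b + 29 ≠ 0; add h_5 = 5/7b^3 - 5/3b^2 - 233/21b + 29 to the basis.

S(h_4,h_5): lcm = b^4. S = 7/3b^3 - 59/5b^2 - 203/5b + 165.
  reduce S modulo (f_1, f_2, f_3, h_4, h_5):
  remainder -286/45b^2 - 196/45b + 1054/15 ≠ 0; add h_6 = -286/45b^2 - 196/45b + 1054/15 to the basis.

S(h_4,h_6): lcm = b^4. S = -98/143b^3 - 6983/429b^2 + 165.
  reduce S modulo (f_1, f_2, f_3, h_4, h_5, h_6):
  remainder 492548/306735b - 492548/102245 ≠ 0; add h_7 = 492548/306735b - 492548/102245 to the basis.

The other S-polynomials (S(f_2,f_3), S(f_1,h_4), S(f_2,h_4), S(f_3,h_4), S(f_1,h_5), S(f_2,h_5), S(f_3,h_5), S(f_1,h_6), S(f_2,h_6), S(f_3,h_6), S(h_5,h_6), S(f_1,h_7), S(f_2,h_7), S(f_3,h_7), S(h_4,h_7), S(h_5,h_7), S(h_6,h_7)) all reduce to 0 modulo the current basis, so we have a Gröbner basis.
Inter-reduce: drop elements whose leading term is divisible by another's, tail-reduce, and make monic.
Reduced Gröbner basis: {a + 2, b - 3}.

A lex Gröbner basis eliminates variables successively. Here b - 3 depends only on b, with roots {3}; lifting each root through the earlier basis elements recovers the full solutions.
  b = 3: the earlier basis element becomes a + 2 = 0, giving a = -2 — point (-2, 3).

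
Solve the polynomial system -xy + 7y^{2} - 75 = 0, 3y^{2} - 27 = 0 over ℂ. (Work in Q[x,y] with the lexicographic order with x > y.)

Compute a lex Gröbner basis by Buchberger's algorithm.
f_1 = -xy + 7y^{2} - 75, LT = xy.
f_2 = 3y^{2} - 27, LT = y^{2}.

S(f_1,f_2): lcm = xy^{2}. S = 9x - 7y^{3} + 75y.
  leading term x: no divisor's leading term divides it; move 9x to the remainder.
  leading term y^{3}: subtract (-\tfrac{7}{3}y)·f_2 from -7y^{3} + 75y → 12y
  leading term y: no divisor's leading term divides it; move 12y to the remainder.
  remainder 9x + 12y ≠ 0; add h_3 = 9x + 12y to the basis.

The other S-polynomials (S(f_1,h_3), S(f_2,h_3)) all reduce to 0 modulo the current basis, so we have a Gröbner basis.
Inter-reduce: drop elements whose leading term is divisible by another's, tail-reduce, and make monic.
Reduced Gröbner basis: {x + \tfrac{4}{3}y, y^{2} - 9}.

Since the basis is lex-ordered, y^{2} - 9 is univariate in y. Its roots are {-3, 3}. Back-substituting each root into the other basis elements fixes the other coordinates.
  y = -3: the earlier basis element becomes x - 4 = 0, giving x = 4 — point (4, -3).
  y = 3: the earlier basis element becomes x + 4 = 0, giving x = -4 — point (-4, 3).

{(4, -3), (-4, 3)}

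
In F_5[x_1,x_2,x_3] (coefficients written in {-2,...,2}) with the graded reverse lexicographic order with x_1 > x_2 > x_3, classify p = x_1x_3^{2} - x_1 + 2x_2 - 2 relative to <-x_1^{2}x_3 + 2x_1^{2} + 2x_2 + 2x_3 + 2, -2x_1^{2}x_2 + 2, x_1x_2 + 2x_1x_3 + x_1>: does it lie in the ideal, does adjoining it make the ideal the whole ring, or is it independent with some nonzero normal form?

First compute the reduced Gröbner basis of I by Buchberger's algorithm.
f_1 = -x_1^{2}x_3 + 2x_1^{2} + 2x_2 + 2x_3 + 2, LT = x_1^{2}x_3.
f_2 = -2x_1^{2}x_2 + 2, LT = x_1^{2}x_2.
f_3 = x_1x_2 + 2x_1x_3 + x_1, LT = x_1x_2.

S(f_1,f_2): lcm = x_1^{2}x_2x_3. S = -2x_1^{2}x_2 - 2x_2^{2} - 2x_2x_3 - 2x_2 + x_3.
  reduce S modulo (f_1, f_2, f_3):
  remainder -2x_2^{2} - 2x_2x_3 - 2x_2 + x_3 - 2 ≠ 0; add h_4 = -2x_2^{2} - 2x_2x_3 - 2x_2 + x_3 - 2 to the basis.

S(f_1,f_3): lcm = x_1^{2}x_2x_3. S = -2x_1^{2}x_3^{2} - 2x_1^{2}x_2 - x_1^{2}x_3 - 2x_2^{2} - 2x_2x_3 - 2x_2.
  reduce S modulo (f_1, f_2, f_3, h_4):
  remainder x_2x_3 + x_3^{2} ≠ 0; add h_5 = x_2x_3 + x_3^{2} to the basis.

S(f_2,f_3): lcm = x_1^{2}x_2. S = -2x_1^{2}x_3 - x_1^{2} - 1.
  reduce S modulo (f_1, f_2, f_3, h_4, h_5):
  remainder x_2 + x_3 ≠ 0; add h_6 = x_2 + x_3 to the basis.

S(f_3,h_4): lcm = x_1x_2^{2}. S = x_1x_2x_3 - 2x_1x_3 - x_1.
  reduce S modulo (f_1, f_2, f_3, h_4, h_5, h_6):
  remainder -2x_1x_3^{2} + 2x_1x_3 - x_1 ≠ 0; add h_7 = -2x_1x_3^{2} + 2x_1x_3 - x_1 to the basis.

S(f_1,h_5): lcm = x_1^{2}x_2x_3. S = -x_1^{2}x_3^{2} - 2x_1^{2}x_2 - 2x_2^{2} - 2x_2x_3 - 2x_2.
  reduce S modulo (f_1, f_2, f_3, h_4, h_5, h_6, h_7):
  remainder x_1^{2} + 2x_3 + 1 ≠ 0; add h_8 = x_1^{2} + 2x_3 + 1 to the basis.

S(f_3,h_5): lcm = x_1x_2x_3. S = x_1x_3^{2} + x_1x_3.
  reduce S modulo (f_1, f_2, f_3, h_4, h_5, h_6, h_7, h_8):
  remainder 2x_1x_3 + 2x_1 ≠ 0; add h_9 = 2x_1x_3 + 2x_1 to the basis.

S(h_4,h_5): lcm = x_2^{2}x_3. S = x_2x_3 + 2x_3^{2} + x_3.
  reduce S modulo (f_1, f_2, f_3, h_4, h_5, h_6, h_7, h_8, h_9):
  remainder x_3^{2} + x_3 ≠ 0; add h_10 = x_3^{2} + x_3 to the basis.

S(f_2,h_6): lcm = x_1^{2}x_2. S = -x_1^{2}x_3 - 1.
  reduce S modulo (f_1, f_2, f_3, h_4, h_5, h_6, h_7, h_8, h_9, h_10):
  remainder -x_3 - 1 ≠ 0; add h_11 = -x_3 - 1 to the basis.

The other S-polynomials (S(f_1,h_4), S(f_2,h_4), S(f_2,h_5), S(f_1,h_6), S(f_3,h_6), S(h_4,h_6), S(h_5,h_6), S(f_1,h_7), S(f_2,h_7), S(f_3,h_7), S(h_4,h_7), S(h_5,h_7), S(h_6,h_7), S(f_1,h_8), S(f_2,h_8), S(f_3,h_8), S(h_4,h_8), S(h_5,h_8), S(h_6,h_8), S(h_7,h_8), S(f_1,h_9), S(f_2,h_9), S(f_3,h_9), S(h_4,h_9), S(h_5,h_9), S(h_6,h_9), S(h_7,h_9), S(h_8,h_9), S(f_1,h_10), S(f_2,h_10), S(f_3,h_10), S(h_4,h_10), S(h_5,h_10), S(h_6,h_10), S(h_7,h_10), S(h_8,h_10), S(h_9,h_10), S(f_1,h_11), S(f_2,h_11), S(f_3,h_11), S(h_4,h_11), S(h_5,h_11), S(h_6,h_11), S(h_7,h_11), S(h_8,h_11), S(h_9,h_11), S(h_10,h_11)) all reduce to 0 modulo the current basis, so we have a Gröbner basis.
Inter-reduce: drop elements whose leading term is divisible by another's, tail-reduce, and make monic.
Reduced Gröbner basis: {x_1^{2} - 1, x_2 - 1, x_3 + 1}.
Label its elements g_1 = x_1^{2} - 1, g_2 = x_2 - 1, g_3 = x_3 + 1.

Reduce p = x_1x_3^{2} - x_1 + 2x_2 - 2 modulo G:
  leading term x_1x_3^{2}: subtract (x_1x_3)·g_3 from x_1x_3^{2} - x_1 + 2x_2 - 2 → -x_1x_3 - x_1 + 2x_2 - 2
  leading term x_1x_3: subtract (-x_1)·g_3 from -x_1x_3 - x_1 + 2x_2 - 2 → 2x_2 - 2
  leading term x_2: subtract (2)·g_2 from 2x_2 - 2 → 0
  normal form = 0.
Since the normal form is 0, p ∈ I.

The remainder on division by a Gröbner basis is unique — it is the normal form.

x_1x_3^{2} - x_1 + 2x_2 - 2 lies in I (it reduces to 0).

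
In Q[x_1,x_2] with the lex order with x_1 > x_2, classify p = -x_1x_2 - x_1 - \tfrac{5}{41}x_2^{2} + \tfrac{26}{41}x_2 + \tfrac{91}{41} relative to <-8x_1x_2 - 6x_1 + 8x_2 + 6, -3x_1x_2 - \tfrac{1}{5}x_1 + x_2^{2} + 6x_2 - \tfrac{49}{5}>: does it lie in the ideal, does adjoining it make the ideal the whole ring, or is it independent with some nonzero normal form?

First compute the reduced Gröbner basis of I by Buchberger's algorithm.
f_1 = -8x_1x_2 - 6x_1 + 8x_2 + 6, LT = x_1x_2.
f_2 = -3x_1x_2 - \tfrac{1}{5}x_1 + x_2^{2} + 6x_2 - \tfrac{49}{5}, LT = x_1x_2.

S(f_1,f_2): lcm = x_1x_2. S = \tfrac{41}{60}x_1 + \tfrac{1}{3}x_2^{2} + x_2 - \tfrac{241}{60}.
  leading term x_1: no divisor's leading term divides it; move \tfrac{41}{60}x_1 to the remainder.
  leading term x_2^{2}: no divisor's leading term divides it; move \tfrac{1}{3}x_2^{2} to the remainder.
  leading term x_2: no divisor's leading term divides it; move x_2 to the remainder.
  leading term 1: no divisor's leading term divides it; move -\tfrac{241}{60} to the remainder.
  remainder \tfrac{41}{60}x_1 + \tfrac{1}{3}x_2^{2} + x_2 - \tfrac{241}{60} ≠ 0; add h_3 = \tfrac{41}{60}x_1 + \tfrac{1}{3}x_2^{2} + x_2 - \tfrac{241}{60} to the basis.

S(f_1,h_3): lcm = x_1x_2. S = \tfrac{3}{4}x_1 - \tfrac{20}{41}x_2^{3} - \tfrac{60}{41}x_2^{2} + \tfrac{200}{41}x_2 - \tfrac{3}{4}.
  leading term x_1: subtract (\tfrac{45}{41})·h_3 from \tfrac{3}{4}x_1 - \tfrac{20}{41}x_2^{3} - \tfrac{60}{41}x_2^{2} + \tfrac{200}{41}x_2 - \tfrac{3}{4} → -\tfrac{20}{41}x_2^{3} - \tfrac{75}{41}x_2^{2} + \tfrac{155}{41}x_2 + \tfrac{150}{41}
  leading term x_2^{3}: no divisor's leading term divides it; move -\tfrac{20}{41}x_2^{3} to the remainder.
  leading term x_2^{2}: no divisor's leading term divides it; move -\tfrac{75}{41}x_2^{2} to the remainder.
  leading term x_2: no divisor's leading term divides it; move \tfrac{155}{41}x_2 to the remainder.
  leading term 1: no divisor's leading term divides it; move \tfrac{150}{41} to the remainder.
  remainder -\tfrac{20}{41}x_2^{3} - \tfrac{75}{41}x_2^{2} + \tfrac{155}{41}x_2 + \tfrac{150}{41} ≠ 0; add h_4 = -\tfrac{20}{41}x_2^{3} - \tfrac{75}{41}x_2^{2} + \tfrac{155}{41}x_2 + \tfrac{150}{41} to the basis.

The other S-polynomials (S(f_2,h_3), S(f_1,h_4), S(f_2,h_4), S(h_3,h_4)) all reduce to 0 modulo the current basis, so we have a Gröbner basis.
Inter-reduce: drop elements whose leading term is divisible by another's, tail-reduce, and make monic.
Reduced Gröbner basis: {x_1 + \tfrac{20}{41}x_2^{2} + \tfrac{60}{41}x_2 - \tfrac{241}{41}, x_2^{3} + \tfrac{15}{4}x_2^{2} - \tfrac{31}{4}x_2 - \tfrac{15}{2}}.
Label its elements g_1 = x_1 + \tfrac{20}{41}x_2^{2} + \tfrac{60}{41}x_2 - \tfrac{241}{41}, g_2 = x_2^{3} + \tfrac{15}{4}x_2^{2} - \tfrac{31}{4}x_2 - \tfrac{15}{2}.

Reduce p = -x_1x_2 - x_1 - \tfrac{5}{41}x_2^{2} + \tfrac{26}{41}x_2 + \tfrac{91}{41} modulo G:
  leading term x_1x_2: subtract (-x_2)·g_1 from -x_1x_2 - x_1 - \tfrac{5}{41}x_2^{2} + \tfrac{26}{41}x_2 + \tfrac{91}{41} → -x_1 + \tfrac{20}{41}x_2^{3} + \tfrac{55}{41}x_2^{2} - \tfrac{215}{41}x_2 + \tfrac{91}{41}
  leading term x_1: subtract (-1)·g_1 from -x_1 + \tfrac{20}{41}x_2^{3} + \tfrac{55}{41}x_2^{2} - \tfrac{215}{41}x_2 + \tfrac{91}{41} → \tfrac{20}{41}x_2^{3} + \tfrac{75}{41}x_2^{2} - \tfrac{155}{41}x_2 - \tfrac{150}{41}
  leading term x_2^{3}: subtract (\tfrac{20}{41})·g_2 from \tfrac{20}{41}x_2^{3} + \tfrac{75}{41}x_2^{2} - \tfrac{155}{41}x_2 - \tfrac{150}{41} → 0
  normal form = 0.
Since the normal form is 0, p ∈ I.

-x_1x_2 - x_1 - \tfrac{5}{41}x_2^{2} + \tfrac{26}{41}x_2 + \tfrac{91}{41} lies in I (it reduces to 0).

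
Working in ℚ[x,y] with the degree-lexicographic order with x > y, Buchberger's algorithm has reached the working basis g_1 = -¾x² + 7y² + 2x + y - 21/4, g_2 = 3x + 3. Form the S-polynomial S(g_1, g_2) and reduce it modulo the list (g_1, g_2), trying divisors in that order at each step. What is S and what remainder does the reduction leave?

S(g_1, g_2) = -28/3y² - 11/3x - 4/3y + 7; remainder on division = -28/3y² - 4/3y + 32/3.

lcm(LM(g_1), LM(g_2)) = x².
S = (lcm/LT(g_1))·g_1 − (lcm/LT(g_2))·g_2 = -28/3y² - 11/3x - 4/3y + 7.
Reduce S modulo (g_1, g_2) in that order:
  leading term y²: no divisor's leading term divides it; move -28/3y² to the remainder.
  leading term x: subtract (-11/9)·g_2 from -11/3x - 4/3y + 7 → -4/3y + 32/3
  leading term y: no divisor's leading term divides it; move -4/3y to the remainder.
  leading term 1: no divisor's leading term divides it; move 32/3 to the remainder.
The remainder -28/3y² - 4/3y + 32/3 is nonzero, so it would be added as the next basis element.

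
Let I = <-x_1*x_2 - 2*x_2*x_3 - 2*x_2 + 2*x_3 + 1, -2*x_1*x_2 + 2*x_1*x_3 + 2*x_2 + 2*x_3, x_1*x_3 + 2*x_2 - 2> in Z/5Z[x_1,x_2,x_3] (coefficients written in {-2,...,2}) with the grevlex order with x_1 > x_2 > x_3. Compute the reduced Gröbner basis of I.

G = {x_1**2 + x_1 + 2*x_2 - x_3 - 1, x_1*x_2 + x_2 - x_3 - 2, x_2**2 + x_1 + x_3, x_1*x_3 + 2*x_2 - 2, x_2*x_3 - 2*x_2 + 2*x_3 - 2, x_3**2 - 2*x_1 + x_2 + 2*x_3 - 2}

f_1 = -x_1*x_2 - 2*x_2*x_3 - 2*x_2 + 2*x_3 + 1, LT = x_1*x_2.
f_2 = -2*x_1*x_2 + 2*x_1*x_3 + 2*x_2 + 2*x_3, LT = x_1*x_2.
f_3 = x_1*x_3 + 2*x_2 - 2, LT = x_1*x_3.

S(f_1,f_2): lcm = x_1*x_2. S = x_1*x_3 + 2*x_2*x_3 - 2*x_2 - x_3 - 1.
  reduce S modulo (f_1, f_2, f_3):
  remainder 2*x_2*x_3 + x_2 - x_3 + 1 ≠ 0; add g_4 = 2*x_2*x_3 + x_2 - x_3 + 1 to the basis.

S(f_1,f_3): lcm = x_1*x_2*x_3. S = 2*x_2*x_3**2 - 2*x_2**2 + 2*x_2*x_3 - 2*x_3**2 + 2*x_2 - x_3.
  reduce S modulo (f_1, f_2, f_3, g_4):
  remainder -2*x_2**2 - x_3**2 - x_2 + x_3 + 2 ≠ 0; add g_5 = -2*x_2**2 - x_3**2 - x_2 + x_3 + 2 to the basis.

S(f_1,g_4): lcm = x_1*x_2*x_3. S = 2*x_2*x_3**2 + 2*x_1*x_2 - 2*x_1*x_3 + 2*x_2*x_3 - 2*x_3**2 + 2*x_1 - x_3.
  reduce S modulo (f_1, f_2, f_3, g_4, g_5):
  remainder -x_3**2 + 2*x_1 - x_2 - 2*x_3 + 2 ≠ 0; add g_6 = -x_3**2 + 2*x_1 - x_2 - 2*x_3 + 2 to the basis.

S(f_3,g_6): lcm = x_1*x_3**2. S = 2*x_1**2 - x_1*x_2 - 2*x_1*x_3 + 2*x_2*x_3 + 2*x_1 - 2*x_3.
  reduce S modulo (f_1, f_2, f_3, g_4, g_5, g_6):
  remainder 2*x_1**2 + 2*x_1 - x_2 - 2*x_3 - 2 ≠ 0; add g_7 = 2*x_1**2 + 2*x_1 - x_2 - 2*x_3 - 2 to the basis.

The other S-polynomials (S(f_2,f_3), S(f_2,g_4), S(f_3,g_4), S(f_1,g_5), S(f_2,g_5), S(f_3,g_5), S(g_4,g_5), S(f_1,g_6), S(f_2,g_6), S(g_4,g_6), S(g_5,g_6), S(f_1,g_7), S(f_2,g_7), S(f_3,g_7), S(g_4,g_7), S(g_5,g_7), S(g_6,g_7)) all reduce to 0 modulo the current basis, so we have a Gröbner basis.
Inter-reduce: drop elements whose leading term is divisible by another's, tail-reduce, and make monic.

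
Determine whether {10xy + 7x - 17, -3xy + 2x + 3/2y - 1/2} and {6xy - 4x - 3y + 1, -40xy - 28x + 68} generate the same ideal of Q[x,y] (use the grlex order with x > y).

Yes, the ideals are equal.

Since reduced Gröbner bases are canonical representatives of ideals under a given ordering, it suffices to compute and compare them.
Buchberger on the first generating set:
f_1 = 10xy + 7x - 17, LT = xy.
f_2 = -3xy + 2x + 3/2y - 1/2, LT = xy.

S(f_1,f_2): lcm = xy. S = 41/30x + 1/2y - 28/15.
  leading term x: no divisor's leading term divides it; move 41/30x to the remainder.
  leading term y: no divisor's leading term divides it; move 1/2y to the remainder.
  leading term 1: no divisor's leading term divides it; move -28/15 to the remainder.
  remainder 41/30x + 1/2y - 28/15 ≠ 0; add g_3 = 41/30x + 1/2y - 28/15 to the basis.

S(f_1,g_3): lcm = xy. S = -15/41y^2 + 7/10x + 56/41y - 17/10.
  leading term y^2: no divisor's leading term divides it; move -15/41y^2 to the remainder.
  leading term x: subtract (21/41)·g_3 from 7/10x + 56/41y - 17/10 → 91/82y - 61/82
  leading term y: no divisor's leading term divides it; move 91/82y to the remainder.
  leading term 1: no divisor's leading term divides it; move -61/82 to the remainder.
  remainder -15/41y^2 + 91/82y - 61/82 ≠ 0; add g_4 = -15/41y^2 + 91/82y - 61/82 to the basis.

S(f_2,g_3): lcm = xy. S = -15/41y^2 - 2/3x + 71/82y + 1/6.
  leading term y^2: subtract (1)·g_4 from -15/41y^2 - 2/3x + 71/82y + 1/6 → -2/3x - 10/41y + 112/123
  leading term x: subtract (-20/41)·g_3 from -2/3x - 10/41y + 112/123 → 0
  remainder 0.

S(f_1,g_4): lcm = xy^2. S = 56/15xy - 61/30x - 17/10y.
  leading term xy: subtract (28/75)·f_1 from 56/15xy - 61/30x - 17/10y → -697/150x - 17/10y + 476/75
  leading term x: subtract (-17/5)·g_3 from -697/150x - 17/10y + 476/75 → 0
  remainder 0.

S(f_2,g_4): lcm = xy^2. S = 71/30xy - 1/2y^2 - 61/30x + 1/6y.
  leading term xy: subtract (71/300)·f_1 from 71/30xy - 1/2y^2 - 61/30x + 1/6y → -1/2y^2 - 369/100x + 1/6y + 1207/300
  leading term y^2: subtract (41/30)·g_4 from -1/2y^2 - 369/100x + 1/6y + 1207/300 → -369/100x - 27/20y + 126/25
  leading term x: subtract (-27/10)·g_3 from -369/100x - 27/20y + 126/25 → 0
  remainder 0.

S(g_3,g_4): leading monomials are coprime, so the S-polynomial reduces to 0 (Buchberger's first criterion).
Every S-polynomial of the final basis reduces to 0, so we have a Gröbner basis.
Inter-reduce: drop elements whose leading term is divisible by another's, tail-reduce, and make monic.
Reduced Gröbner basis: {y^2 - 91/30y + 61/30, x + 15/41y - 56/41}.

Buchberger on the second generating set:
h_1 = 6xy - 4x - 3y + 1, LT = xy.
h_2 = -40xy - 28x + 68, LT = xy.

S(h_1,h_2): lcm = xy. S = -41/30x - 1/2y + 28/15.
  leading term x: no divisor's leading term divides it; move -41/30x to the remainder.
  leading term y: no divisor's leading term divides it; move -1/2y to the remainder.
  leading term 1: no divisor's leading term divides it; move 28/15 to the remainder.
  remainder -41/30x - 1/2y + 28/15 ≠ 0; add k_3 = -41/30x - 1/2y + 28/15 to the basis.

S(h_1,k_3): lcm = xy. S = -15/41y^2 - 2/3x + 71/82y + 1/6.
  leading term y^2: no divisor's leading term divides it; move -15/41y^2 to the remainder.
  leading term x: subtract (20/41)·k_3 from -2/3x + 71/82y + 1/6 → 91/82y - 61/82
  leading term y: no divisor's leading term divides it; move 91/82y to the remainder.
  leading term 1: no divisor's leading term divides it; move -61/82 to the remainder.
  remainder -15/41y^2 + 91/82y - 61/82 ≠ 0; add k_4 = -15/41y^2 + 91/82y - 61/82 to the basis.

S(h_2,k_3): lcm = xy. S = -15/41y^2 + 7/10x + 56/41y - 17/10.
  leading term y^2: subtract (1)·k_4 from -15/41y^2 + 7/10x + 56/41y - 17/10 → 7/10x + 21/82y - 196/205
  leading term x: subtract (-21/41)·k_3 from 7/10x + 21/82y - 196/205 → 0
  remainder 0.

S(h_1,k_4): lcm = xy^2. S = 71/30xy - 1/2y^2 - 61/30x + 1/6y.
  leading term xy: subtract (71/180)·h_1 from 71/30xy - 1/2y^2 - 61/30x + 1/6y → -1/2y^2 - 41/90x + 27/20y - 71/180
  leading term y^2: subtract (41/30)·k_4 from -1/2y^2 - 41/90x + 27/20y - 71/180 → -41/90x - 1/6y + 28/45
  leading term x: subtract (1/3)·k_3 from -41/90x - 1/6y + 28/45 → 0
  remainder 0.

S(h_2,k_4): lcm = xy^2. S = 56/15xy - 61/30x - 17/10y.
  leading term xy: subtract (28/45)·h_1 from 56/15xy - 61/30x - 17/10y → 41/90x + 1/6y - 28/45
  leading term x: subtract (-1/3)·k_3 from 41/90x + 1/6y - 28/45 → 0
  remainder 0.

S(k_3,k_4): leading monomials are coprime, so the S-polynomial reduces to 0 (Buchberger's first criterion).
Every S-polynomial of the final basis reduces to 0, so we have a Gröbner basis.
Inter-reduce: drop elements whose leading term is divisible by another's, tail-reduce, and make monic.
Reduced Gröbner basis: {y^2 - 91/30y + 61/30, x + 15/41y - 56/41}.

The two bases agree; hence the ideals are identical.
The same test decides containment: I ⊆ J iff every generator of I reduces to 0 modulo a Gröbner basis of J.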